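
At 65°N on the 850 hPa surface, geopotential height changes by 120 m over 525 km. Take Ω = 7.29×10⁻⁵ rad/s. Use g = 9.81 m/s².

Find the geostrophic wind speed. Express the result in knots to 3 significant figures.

33.0 knots

Coriolis parameter at 65°N:
f = 2Ω sin φ = 2 × 7.29×10⁻⁵ × sin 65° = 1.32×10⁻⁴ s⁻¹
Height gradient: |∂Z/∂n| = 120 m / 525000 m = 2.29×10⁻⁴
On a pressure surface, geostrophic balance gives V_g = (g/f)|∂Z/∂n|:
V_g = 9.81 × 2.29×10⁻⁴ / 1.32×10⁻⁴ = 17.0 m/s
Converting: 17.0 m/s × 1.944 = 33.0 knots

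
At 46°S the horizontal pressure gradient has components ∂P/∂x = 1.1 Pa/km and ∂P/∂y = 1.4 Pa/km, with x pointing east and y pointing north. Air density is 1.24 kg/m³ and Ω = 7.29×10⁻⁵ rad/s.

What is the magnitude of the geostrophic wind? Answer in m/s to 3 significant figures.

13.7 m/s

Coriolis parameter at 46°S:
f = 2Ω sin φ = 2 × 7.29×10⁻⁵ × sin 46° = 1.05×10⁻⁴ s⁻¹
In the Southern Hemisphere f is negative: f = −1.05×10⁻⁴ s⁻¹.
Component geostrophic relations (x east, y north):
u_g = −(1/(fρ)) ∂P/∂y,  v_g = (1/(fρ)) ∂P/∂x
u_g = −(1.4×10⁻³)/(−1.05×10⁻⁴ × 1.24) = 10.8 m/s;  v_g = (1.1×10⁻³)/(−1.05×10⁻⁴ × 1.24) = −8.46 m/s
|V_g| = √(u_g² + v_g²) = 13.7 m/s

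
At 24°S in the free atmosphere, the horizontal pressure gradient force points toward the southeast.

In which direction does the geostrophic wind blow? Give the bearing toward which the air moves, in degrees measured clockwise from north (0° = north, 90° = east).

045°

The pressure-gradient force points toward the southeast (bearing 135°).
Geostrophic balance: in the Southern Hemisphere the Coriolis force deflects motion to the left, so the geostrophic wind blows 90° to the left of the pressure-gradient force (low pressure on the right).
Rotating 135° by 90° counterclockwise gives 045° — the wind blows toward the northeast.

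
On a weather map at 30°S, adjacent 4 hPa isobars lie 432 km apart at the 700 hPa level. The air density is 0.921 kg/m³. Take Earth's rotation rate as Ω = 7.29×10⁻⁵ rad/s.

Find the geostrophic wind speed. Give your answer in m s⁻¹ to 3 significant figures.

13.8 m s⁻¹

Coriolis parameter at 30°S:
f = 2Ω sin φ = 2 × 7.29×10⁻⁵ × sin 30° = 7.29×10⁻⁵ s⁻¹
Pressure gradient: |∂P/∂n| = 400 Pa / 432000 m = 9.26×10⁻⁴ Pa/m
Geostrophic balance (pressure-gradient force = Coriolis force):
V_g = (1/(fρ)) |∂P/∂n| = 9.26×10⁻⁴ / (7.29×10⁻⁵ × 0.921) = 13.8 m/s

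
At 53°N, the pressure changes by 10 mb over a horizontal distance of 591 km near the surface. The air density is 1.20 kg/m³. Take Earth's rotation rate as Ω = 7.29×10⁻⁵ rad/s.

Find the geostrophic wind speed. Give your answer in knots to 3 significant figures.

23.5 knots

Coriolis parameter at 53°N:
f = 2Ω sin φ = 2 × 7.29×10⁻⁵ × sin 53° = 1.16×10⁻⁴ s⁻¹
Pressure gradient: |∂P/∂n| = 1000 Pa / 591000 m = 1.69×10⁻³ Pa/m
Geostrophic balance (pressure-gradient force = Coriolis force):
V_g = (1/(fρ)) |∂P/∂n| = 1.69×10⁻³ / (1.16×10⁻⁴ × 1.20) = 12.1 m/s
Converting: 12.1 m/s × 1.944 = 23.5 knots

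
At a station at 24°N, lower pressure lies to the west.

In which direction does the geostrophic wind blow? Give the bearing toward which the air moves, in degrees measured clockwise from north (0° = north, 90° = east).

The pressure-gradient force points toward the west (bearing 270°).
Geostrophic balance: in the Northern Hemisphere the Coriolis force deflects motion to the right, so the geostrophic wind blows 90° to the right of the pressure-gradient force (low pressure on the left).
Rotating 270° by 90° clockwise gives 000° — the wind blows toward the north.

000°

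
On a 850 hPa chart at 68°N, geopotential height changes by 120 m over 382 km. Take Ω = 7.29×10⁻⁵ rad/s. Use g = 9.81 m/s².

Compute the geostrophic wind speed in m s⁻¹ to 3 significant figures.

22.8 m s⁻¹

Coriolis parameter at 68°N:
f = 2Ω sin φ = 2 × 7.29×10⁻⁵ × sin 68° = 1.35×10⁻⁴ s⁻¹
Height gradient: |∂Z/∂n| = 120 m / 382000 m = 3.14×10⁻⁴
On a pressure surface, geostrophic balance gives V_g = (g/f)|∂Z/∂n|:
V_g = 9.81 × 3.14×10⁻⁴ / 1.35×10⁻⁴ = 22.8 m/s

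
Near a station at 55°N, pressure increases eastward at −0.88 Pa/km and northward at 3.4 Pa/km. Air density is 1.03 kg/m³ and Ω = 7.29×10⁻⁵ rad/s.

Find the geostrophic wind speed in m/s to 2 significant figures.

29 m/s

Coriolis parameter at 55°N:
f = 2Ω sin φ = 2 × 7.29×10⁻⁵ × sin 55° = 1.19×10⁻⁴ s⁻¹
Component geostrophic relations (x east, y north):
u_g = −(1/(fρ)) ∂P/∂y,  v_g = (1/(fρ)) ∂P/∂x
u_g = −(3.4×10⁻³)/(1.19×10⁻⁴ × 1.03) = −27.6 m/s;  v_g = (−0.88×10⁻³)/(1.19×10⁻⁴ × 1.03) = −7.15 m/s
|V_g| = √(u_g² + v_g²) = 28.5 m/s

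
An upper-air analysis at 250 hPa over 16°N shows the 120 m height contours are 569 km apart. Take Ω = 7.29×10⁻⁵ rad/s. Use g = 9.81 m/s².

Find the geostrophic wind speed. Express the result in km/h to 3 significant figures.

185 km/h

Coriolis parameter at 16°N:
f = 2Ω sin φ = 2 × 7.29×10⁻⁵ × sin 16° = 4.02×10⁻⁵ s⁻¹
Height gradient: |∂Z/∂n| = 120 m / 569000 m = 2.11×10⁻⁴
On a pressure surface, geostrophic balance gives V_g = (g/f)|∂Z/∂n|:
V_g = 9.81 × 2.11×10⁻⁴ / 4.02×10⁻⁵ = 51.5 m/s
Converting: 51.5 m/s × 3.6 = 185 km/h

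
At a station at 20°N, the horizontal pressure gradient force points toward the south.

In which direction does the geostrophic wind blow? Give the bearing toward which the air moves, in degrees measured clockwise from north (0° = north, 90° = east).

270°

The pressure-gradient force points toward the south (bearing 180°).
Geostrophic balance: in the Northern Hemisphere the Coriolis force deflects motion to the right, so the geostrophic wind blows 90° to the right of the pressure-gradient force (low pressure on the left).
Rotating 180° by 90° clockwise gives 270° — the wind blows toward the west.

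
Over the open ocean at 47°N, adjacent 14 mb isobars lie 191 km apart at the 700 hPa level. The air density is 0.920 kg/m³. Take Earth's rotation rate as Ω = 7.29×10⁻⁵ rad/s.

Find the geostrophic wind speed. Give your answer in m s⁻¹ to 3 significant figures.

Coriolis parameter at 47°N:
f = 2Ω sin φ = 2 × 7.29×10⁻⁵ × sin 47° = 1.07×10⁻⁴ s⁻¹
Pressure gradient: |∂P/∂n| = 1400 Pa / 191000 m = 7.33×10⁻³ Pa/m
Geostrophic balance (pressure-gradient force = Coriolis force):
V_g = (1/(fρ)) |∂P/∂n| = 7.33×10⁻³ / (1.07×10⁻⁴ × 0.920) = 74.7 m/s

74.7 m s⁻¹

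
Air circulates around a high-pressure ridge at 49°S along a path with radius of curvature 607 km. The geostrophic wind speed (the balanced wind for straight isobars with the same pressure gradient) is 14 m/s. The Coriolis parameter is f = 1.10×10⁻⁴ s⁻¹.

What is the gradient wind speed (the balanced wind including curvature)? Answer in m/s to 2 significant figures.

Around a high, pressure-gradient force acts outward with centrifugal, so Coriolis balances both:
fV = (1/ρ)|∂P/∂n| + V²/R  →  V² − fR·V + fR·V_g = 0
With fR = 1.10×10⁻⁴ × 607×10³ m = 66.8 m/s:
V = [fR − √((fR)² − 4 fR V_g)]/2 = [66.8 − √(66.8² − 4×66.8×14)]/2 = 20 m/s
Supergeostrophic (V > V_g = 14 m/s), as expected around a high.

20 m/s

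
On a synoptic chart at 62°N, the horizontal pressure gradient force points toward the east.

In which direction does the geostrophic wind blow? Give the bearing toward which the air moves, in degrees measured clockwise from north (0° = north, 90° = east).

The pressure-gradient force points toward the east (bearing 090°).
Geostrophic balance: in the Northern Hemisphere the Coriolis force deflects motion to the right, so the geostrophic wind blows 90° to the right of the pressure-gradient force (low pressure on the left).
Rotating 090° by 90° clockwise gives 180° — the wind blows toward the south.

180°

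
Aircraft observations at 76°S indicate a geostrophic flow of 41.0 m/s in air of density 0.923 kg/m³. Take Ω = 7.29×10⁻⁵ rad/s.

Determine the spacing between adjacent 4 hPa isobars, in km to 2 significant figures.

Coriolis parameter at 76°S:
f = 2Ω sin φ = 2 × 7.29×10⁻⁵ × sin 76° = 1.41×10⁻⁴ s⁻¹
Geostrophic balance rearranged: |∂P/∂n| = f ρ V_g
|∂P/∂n| = 1.41×10⁻⁴ × 0.923 × 41.0 = 5.35×10⁻³ Pa/m
Isobar spacing: Δn = ΔP/|∂P/∂n| = 400 Pa / 5.35×10⁻³ Pa/m = 74716 m ≈ 75 km

75 km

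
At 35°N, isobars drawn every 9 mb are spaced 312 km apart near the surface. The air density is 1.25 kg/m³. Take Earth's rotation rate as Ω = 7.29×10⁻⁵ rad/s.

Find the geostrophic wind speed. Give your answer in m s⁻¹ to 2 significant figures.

Coriolis parameter at 35°N:
f = 2Ω sin φ = 2 × 7.29×10⁻⁵ × sin 35° = 8.36×10⁻⁵ s⁻¹
Pressure gradient: |∂P/∂n| = 900 Pa / 312000 m = 2.88×10⁻³ Pa/m
Geostrophic balance (pressure-gradient force = Coriolis force):
V_g = (1/(fρ)) |∂P/∂n| = 2.88×10⁻³ / (8.36×10⁻⁵ × 1.25) = 27.6 m/s

28 m s⁻¹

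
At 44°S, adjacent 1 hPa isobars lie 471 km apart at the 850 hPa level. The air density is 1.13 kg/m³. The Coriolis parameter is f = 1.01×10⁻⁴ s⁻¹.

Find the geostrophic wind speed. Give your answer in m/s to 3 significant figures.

1.86 m/s

Pressure gradient: |∂P/∂n| = 100 Pa / 471000 m = 2.12×10⁻⁴ Pa/m
Geostrophic balance (pressure-gradient force = Coriolis force):
V_g = (1/(fρ)) |∂P/∂n| = 2.12×10⁻⁴ / (1.01×10⁻⁴ × 1.13) = 1.86 m/s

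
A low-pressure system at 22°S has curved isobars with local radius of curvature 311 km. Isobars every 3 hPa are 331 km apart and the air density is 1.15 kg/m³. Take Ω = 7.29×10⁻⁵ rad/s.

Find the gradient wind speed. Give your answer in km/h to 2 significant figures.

34 km/h

Coriolis parameter at 22°S:
f = 2Ω sin φ = 2 × 7.29×10⁻⁵ × sin 22° = 5.46×10⁻⁵ s⁻¹
Pressure gradient: |∂P/∂n| = 300 Pa / 331000 m = 9.06×10⁻⁴ Pa/m
Geostrophic speed: V_g = |∂P/∂n|/(fρ) = 9.06×10⁻⁴/(5.46×10⁻⁵ × 1.15) = 14.4 m/s
Around a low, centrifugal force acts outward with Coriolis, so pressure-gradient force balances both:
(1/ρ)|∂P/∂n| = fV + V²/R  →  V² + fR·V − fR·V_g = 0
With fR = 5.46×10⁻⁵ × 311×10³ m = 17.0 m/s:
V = [−fR + √((fR)² + 4 fR V_g)]/2 = [−17.0 + √(17.0² + 4×17.0×14.4)]/2 = 9.32 m/s
Subgeostrophic (V < V_g = 14.4 m/s), as expected around a low.
Converting: 9.32 m/s × 3.6 = 34 km/h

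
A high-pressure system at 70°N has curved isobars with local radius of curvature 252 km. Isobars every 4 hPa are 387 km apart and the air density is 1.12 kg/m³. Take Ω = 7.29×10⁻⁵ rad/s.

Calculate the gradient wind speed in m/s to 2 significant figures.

Coriolis parameter at 70°N:
f = 2Ω sin φ = 2 × 7.29×10⁻⁵ × sin 70° = 1.37×10⁻⁴ s⁻¹
Pressure gradient: |∂P/∂n| = 400 Pa / 387000 m = 1.03×10⁻³ Pa/m
Geostrophic speed: V_g = |∂P/∂n|/(fρ) = 1.03×10⁻³/(1.37×10⁻⁴ × 1.12) = 6.74 m/s
Around a high, pressure-gradient force acts outward with centrifugal, so Coriolis balances both:
fV = (1/ρ)|∂P/∂n| + V²/R  →  V² − fR·V + fR·V_g = 0
With fR = 1.37×10⁻⁴ × 252×10³ m = 34.5 m/s:
V = [fR − √((fR)² − 4 fR V_g)]/2 = [34.5 − √(34.5² − 4×34.5×6.74)]/2 = 9.17 m/s
Supergeostrophic (V > V_g = 6.74 m/s), as expected around a high.

9.2 m/s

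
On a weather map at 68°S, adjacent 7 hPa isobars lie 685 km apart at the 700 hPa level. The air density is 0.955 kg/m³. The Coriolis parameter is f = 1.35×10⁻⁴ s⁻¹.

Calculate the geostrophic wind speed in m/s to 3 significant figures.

7.93 m/s

Pressure gradient: |∂P/∂n| = 700 Pa / 685000 m = 1.02×10⁻³ Pa/m
Geostrophic balance (pressure-gradient force = Coriolis force):
V_g = (1/(fρ)) |∂P/∂n| = 1.02×10⁻³ / (1.35×10⁻⁴ × 0.955) = 7.93 m/s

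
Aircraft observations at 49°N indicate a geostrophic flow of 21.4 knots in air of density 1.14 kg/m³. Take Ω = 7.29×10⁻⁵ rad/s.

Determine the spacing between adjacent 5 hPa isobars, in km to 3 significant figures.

Coriolis parameter at 49°N:
f = 2Ω sin φ = 2 × 7.29×10⁻⁵ × sin 49° = 1.10×10⁻⁴ s⁻¹
Wind speed in SI: 21.4 knots = 11.0 m/s
Geostrophic balance rearranged: |∂P/∂n| = f ρ V_g
|∂P/∂n| = 1.10×10⁻⁴ × 1.14 × 11.0 = 1.38×10⁻³ Pa/m
Isobar spacing: Δn = ΔP/|∂P/∂n| = 500 Pa / 1.38×10⁻³ Pa/m = 362056 m ≈ 362 km

362 km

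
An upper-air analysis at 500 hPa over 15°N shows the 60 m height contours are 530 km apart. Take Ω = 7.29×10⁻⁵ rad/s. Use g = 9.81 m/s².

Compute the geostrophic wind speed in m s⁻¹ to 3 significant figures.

29.4 m s⁻¹

Coriolis parameter at 15°N:
f = 2Ω sin φ = 2 × 7.29×10⁻⁵ × sin 15° = 3.77×10⁻⁵ s⁻¹
Height gradient: |∂Z/∂n| = 60 m / 530000 m = 1.13×10⁻⁴
On a pressure surface, geostrophic balance gives V_g = (g/f)|∂Z/∂n|:
V_g = 9.81 × 1.13×10⁻⁴ / 3.77×10⁻⁵ = 29.4 m/s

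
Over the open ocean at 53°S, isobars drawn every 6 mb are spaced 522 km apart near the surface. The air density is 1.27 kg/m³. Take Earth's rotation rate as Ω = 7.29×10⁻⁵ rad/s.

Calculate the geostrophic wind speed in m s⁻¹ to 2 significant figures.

7.8 m s⁻¹

Coriolis parameter at 53°S:
f = 2Ω sin φ = 2 × 7.29×10⁻⁵ × sin 53° = 1.16×10⁻⁴ s⁻¹
Pressure gradient: |∂P/∂n| = 600 Pa / 522000 m = 1.15×10⁻³ Pa/m
Geostrophic balance (pressure-gradient force = Coriolis force):
V_g = (1/(fρ)) |∂P/∂n| = 1.15×10⁻³ / (1.16×10⁻⁴ × 1.27) = 7.77 m/s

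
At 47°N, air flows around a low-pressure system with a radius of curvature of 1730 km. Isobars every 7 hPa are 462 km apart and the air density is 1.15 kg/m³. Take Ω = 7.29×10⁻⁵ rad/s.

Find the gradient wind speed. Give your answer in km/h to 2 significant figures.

42 km/h

Coriolis parameter at 47°N:
f = 2Ω sin φ = 2 × 7.29×10⁻⁵ × sin 47° = 1.07×10⁻⁴ s⁻¹
Pressure gradient: |∂P/∂n| = 700 Pa / 462000 m = 1.52×10⁻³ Pa/m
Geostrophic speed: V_g = |∂P/∂n|/(fρ) = 1.52×10⁻³/(1.07×10⁻⁴ × 1.15) = 12.4 m/s
Around a low, centrifugal force acts outward with Coriolis, so pressure-gradient force balances both:
(1/ρ)|∂P/∂n| = fV + V²/R  →  V² + fR·V − fR·V_g = 0
With fR = 1.07×10⁻⁴ × 1730×10³ m = 184 m/s:
V = [−fR + √((fR)² + 4 fR V_g)]/2 = [−184 + √(184² + 4×184×12.4)]/2 = 11.6 m/s
Subgeostrophic (V < V_g = 12.4 m/s), as expected around a low.
Converting: 11.6 m/s × 3.6 = 42 km/h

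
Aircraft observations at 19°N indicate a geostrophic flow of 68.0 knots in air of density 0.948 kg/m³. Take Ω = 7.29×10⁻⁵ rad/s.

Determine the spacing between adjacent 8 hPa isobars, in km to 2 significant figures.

Coriolis parameter at 19°N:
f = 2Ω sin φ = 2 × 7.29×10⁻⁵ × sin 19° = 4.75×10⁻⁵ s⁻¹
Wind speed in SI: 68.0 knots = 35.0 m/s
Geostrophic balance rearranged: |∂P/∂n| = f ρ V_g
|∂P/∂n| = 4.75×10⁻⁵ × 0.948 × 35.0 = 1.57×10⁻³ Pa/m
Isobar spacing: Δn = ΔP/|∂P/∂n| = 800 Pa / 1.57×10⁻³ Pa/m = 508201 m ≈ 510 km

510 km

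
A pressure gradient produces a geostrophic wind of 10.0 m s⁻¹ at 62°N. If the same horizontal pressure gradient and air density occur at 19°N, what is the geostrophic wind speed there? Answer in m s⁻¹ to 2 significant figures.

27 m s⁻¹

With the same pressure gradient and density, V_g ∝ 1/f ∝ 1/sin φ.
V₂ = V₁ · sin φ₁ / sin φ₂ = 10.0 × sin 62° / sin 19°
V₂ = 10.0 × 0.8829/0.3256 = 27 m s⁻¹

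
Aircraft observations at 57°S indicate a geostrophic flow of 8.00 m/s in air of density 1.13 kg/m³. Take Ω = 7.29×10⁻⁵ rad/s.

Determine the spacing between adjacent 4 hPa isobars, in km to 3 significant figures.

362 km

Coriolis parameter at 57°S:
f = 2Ω sin φ = 2 × 7.29×10⁻⁵ × sin 57° = 1.22×10⁻⁴ s⁻¹
Geostrophic balance rearranged: |∂P/∂n| = f ρ V_g
|∂P/∂n| = 1.22×10⁻⁴ × 1.13 × 8.00 = 1.11×10⁻³ Pa/m
Isobar spacing: Δn = ΔP/|∂P/∂n| = 400 Pa / 1.11×10⁻³ Pa/m = 361862 m ≈ 362 km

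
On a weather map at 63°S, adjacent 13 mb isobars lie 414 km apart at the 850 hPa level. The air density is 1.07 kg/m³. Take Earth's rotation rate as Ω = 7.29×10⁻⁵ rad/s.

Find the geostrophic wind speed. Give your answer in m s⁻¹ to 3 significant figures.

Coriolis parameter at 63°S:
f = 2Ω sin φ = 2 × 7.29×10⁻⁵ × sin 63° = 1.30×10⁻⁴ s⁻¹
Pressure gradient: |∂P/∂n| = 1300 Pa / 414000 m = 3.14×10⁻³ Pa/m
Geostrophic balance (pressure-gradient force = Coriolis force):
V_g = (1/(fρ)) |∂P/∂n| = 3.14×10⁻³ / (1.30×10⁻⁴ × 1.07) = 22.6 m/s

22.6 m s⁻¹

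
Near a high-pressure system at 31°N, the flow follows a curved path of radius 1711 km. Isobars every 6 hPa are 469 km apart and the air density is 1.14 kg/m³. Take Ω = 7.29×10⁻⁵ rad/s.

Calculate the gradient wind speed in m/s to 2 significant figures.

17 m/s

Coriolis parameter at 31°N:
f = 2Ω sin φ = 2 × 7.29×10⁻⁵ × sin 31° = 7.51×10⁻⁵ s⁻¹
Pressure gradient: |∂P/∂n| = 600 Pa / 469000 m = 1.28×10⁻³ Pa/m
Geostrophic speed: V_g = |∂P/∂n|/(fρ) = 1.28×10⁻³/(7.51×10⁻⁵ × 1.14) = 14.9 m/s
Around a high, pressure-gradient force acts outward with centrifugal, so Coriolis balances both:
fV = (1/ρ)|∂P/∂n| + V²/R  →  V² − fR·V + fR·V_g = 0
With fR = 7.51×10⁻⁵ × 1711×10³ m = 128 m/s:
V = [fR − √((fR)² − 4 fR V_g)]/2 = [128 − √(128² − 4×128×14.9)]/2 = 17.3 m/s
Supergeostrophic (V > V_g = 14.9 m/s), as expected around a high.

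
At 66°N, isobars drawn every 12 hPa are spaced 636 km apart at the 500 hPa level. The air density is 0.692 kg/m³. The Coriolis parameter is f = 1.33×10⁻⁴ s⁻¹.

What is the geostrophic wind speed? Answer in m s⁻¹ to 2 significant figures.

Pressure gradient: |∂P/∂n| = 1200 Pa / 636000 m = 1.89×10⁻³ Pa/m
Geostrophic balance (pressure-gradient force = Coriolis force):
V_g = (1/(fρ)) |∂P/∂n| = 1.89×10⁻³ / (1.33×10⁻⁴ × 0.692) = 20.5 m/s

21 m s⁻¹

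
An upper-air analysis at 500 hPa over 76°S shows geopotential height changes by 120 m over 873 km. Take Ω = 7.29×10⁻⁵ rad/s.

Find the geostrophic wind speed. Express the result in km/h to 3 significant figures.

Coriolis parameter at 76°S:
f = 2Ω sin φ = 2 × 7.29×10⁻⁵ × sin 76° = 1.41×10⁻⁴ s⁻¹
Height gradient: |∂Z/∂n| = 120 m / 873000 m = 1.37×10⁻⁴
On a pressure surface, geostrophic balance gives V_g = (g/f)|∂Z/∂n|:
V_g = 9.81 × 1.37×10⁻⁴ / 1.41×10⁻⁴ = 9.53 m/s
Converting: 9.53 m/s × 3.6 = 34.3 km/h

34.3 km/h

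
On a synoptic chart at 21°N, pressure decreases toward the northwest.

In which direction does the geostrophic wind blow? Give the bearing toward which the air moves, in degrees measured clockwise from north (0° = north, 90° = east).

The pressure-gradient force points toward the northwest (bearing 315°).
Geostrophic balance: in the Northern Hemisphere the Coriolis force deflects motion to the right, so the geostrophic wind blows 90° to the right of the pressure-gradient force (low pressure on the left).
Rotating 315° by 90° clockwise gives 045° — the wind blows toward the northeast.

045°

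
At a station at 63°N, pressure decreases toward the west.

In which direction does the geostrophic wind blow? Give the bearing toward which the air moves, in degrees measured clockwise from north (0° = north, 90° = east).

000°

The pressure-gradient force points toward the west (bearing 270°).
Geostrophic balance: in the Northern Hemisphere the Coriolis force deflects motion to the right, so the geostrophic wind blows 90° to the right of the pressure-gradient force (low pressure on the left).
Rotating 270° by 90° clockwise gives 000° — the wind blows toward the north.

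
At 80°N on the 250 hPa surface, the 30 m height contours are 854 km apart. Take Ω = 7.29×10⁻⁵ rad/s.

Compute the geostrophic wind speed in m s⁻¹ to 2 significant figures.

2.4 m s⁻¹

Coriolis parameter at 80°N:
f = 2Ω sin φ = 2 × 7.29×10⁻⁵ × sin 80° = 1.44×10⁻⁴ s⁻¹
Height gradient: |∂Z/∂n| = 30 m / 854000 m = 3.51×10⁻⁵
On a pressure surface, geostrophic balance gives V_g = (g/f)|∂Z/∂n|:
V_g = 9.81 × 3.51×10⁻⁵ / 1.44×10⁻⁴ = 2.40 m/s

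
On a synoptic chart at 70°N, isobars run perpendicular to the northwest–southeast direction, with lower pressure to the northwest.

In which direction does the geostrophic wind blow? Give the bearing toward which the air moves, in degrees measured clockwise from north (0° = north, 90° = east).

045°

The pressure-gradient force points toward the northwest (bearing 315°).
Geostrophic balance: in the Northern Hemisphere the Coriolis force deflects motion to the right, so the geostrophic wind blows 90° to the right of the pressure-gradient force (low pressure on the left).
Rotating 315° by 90° clockwise gives 045° — the wind blows toward the northeast.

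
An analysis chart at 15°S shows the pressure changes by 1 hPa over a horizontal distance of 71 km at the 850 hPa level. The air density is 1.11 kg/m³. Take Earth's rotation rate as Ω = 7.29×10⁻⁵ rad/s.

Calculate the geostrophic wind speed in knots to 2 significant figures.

Coriolis parameter at 15°S:
f = 2Ω sin φ = 2 × 7.29×10⁻⁵ × sin 15° = 3.77×10⁻⁵ s⁻¹
Pressure gradient: |∂P/∂n| = 100 Pa / 71000 m = 1.41×10⁻³ Pa/m
Geostrophic balance (pressure-gradient force = Coriolis force):
V_g = (1/(fρ)) |∂P/∂n| = 1.41×10⁻³ / (3.77×10⁻⁵ × 1.11) = 33.6 m/s
Converting: 33.6 m/s × 1.944 = 65 knots

65 knots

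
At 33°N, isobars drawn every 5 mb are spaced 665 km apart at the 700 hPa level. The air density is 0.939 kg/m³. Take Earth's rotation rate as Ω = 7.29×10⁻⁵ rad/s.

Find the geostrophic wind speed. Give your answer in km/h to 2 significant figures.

Coriolis parameter at 33°N:
f = 2Ω sin φ = 2 × 7.29×10⁻⁵ × sin 33° = 7.94×10⁻⁵ s⁻¹
Pressure gradient: |∂P/∂n| = 500 Pa / 665000 m = 7.52×10⁻⁴ Pa/m
Geostrophic balance (pressure-gradient force = Coriolis force):
V_g = (1/(fρ)) |∂P/∂n| = 7.52×10⁻⁴ / (7.94×10⁻⁵ × 0.939) = 10.1 m/s
Converting: 10.1 m/s × 3.6 = 36 km/h

36 km/h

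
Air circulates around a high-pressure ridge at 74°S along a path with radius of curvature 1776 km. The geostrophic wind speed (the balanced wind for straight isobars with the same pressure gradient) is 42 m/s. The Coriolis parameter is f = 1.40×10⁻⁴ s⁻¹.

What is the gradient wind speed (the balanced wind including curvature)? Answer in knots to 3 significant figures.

Around a high, pressure-gradient force acts outward with centrifugal, so Coriolis balances both:
fV = (1/ρ)|∂P/∂n| + V²/R  →  V² − fR·V + fR·V_g = 0
With fR = 1.40×10⁻⁴ × 1776×10³ m = 249 m/s:
V = [fR − √((fR)² − 4 fR V_g)]/2 = [249 − √(249² − 4×249×42)]/2 = 53.5 m/s
Supergeostrophic (V > V_g = 42 m/s), as expected around a high.
Converting: 53.5 m/s × 1.944 = 104 knots

104 knots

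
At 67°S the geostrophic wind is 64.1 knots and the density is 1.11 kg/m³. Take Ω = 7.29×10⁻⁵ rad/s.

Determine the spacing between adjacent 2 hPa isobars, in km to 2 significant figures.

41 km

Coriolis parameter at 67°S:
f = 2Ω sin φ = 2 × 7.29×10⁻⁵ × sin 67° = 1.34×10⁻⁴ s⁻¹
Wind speed in SI: 64.1 knots = 33.0 m/s
Geostrophic balance rearranged: |∂P/∂n| = f ρ V_g
|∂P/∂n| = 1.34×10⁻⁴ × 1.11 × 33.0 = 4.91×10⁻³ Pa/m
Isobar spacing: Δn = ΔP/|∂P/∂n| = 200 Pa / 4.91×10⁻³ Pa/m = 40712 m ≈ 41 km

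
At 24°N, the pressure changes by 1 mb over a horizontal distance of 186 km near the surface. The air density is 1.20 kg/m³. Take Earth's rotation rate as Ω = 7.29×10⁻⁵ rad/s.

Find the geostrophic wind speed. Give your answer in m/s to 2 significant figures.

7.6 m/s

Coriolis parameter at 24°N:
f = 2Ω sin φ = 2 × 7.29×10⁻⁵ × sin 24° = 5.93×10⁻⁵ s⁻¹
Pressure gradient: |∂P/∂n| = 100 Pa / 186000 m = 5.38×10⁻⁴ Pa/m
Geostrophic balance (pressure-gradient force = Coriolis force):
V_g = (1/(fρ)) |∂P/∂n| = 5.38×10⁻⁴ / (5.93×10⁻⁵ × 1.20) = 7.56 m/s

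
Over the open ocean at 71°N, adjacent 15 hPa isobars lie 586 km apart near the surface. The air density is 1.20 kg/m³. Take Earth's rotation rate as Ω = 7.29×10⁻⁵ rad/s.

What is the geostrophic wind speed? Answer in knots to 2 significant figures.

Coriolis parameter at 71°N:
f = 2Ω sin φ = 2 × 7.29×10⁻⁵ × sin 71° = 1.38×10⁻⁴ s⁻¹
Pressure gradient: |∂P/∂n| = 1500 Pa / 586000 m = 2.56×10⁻³ Pa/m
Geostrophic balance (pressure-gradient force = Coriolis force):
V_g = (1/(fρ)) |∂P/∂n| = 2.56×10⁻³ / (1.38×10⁻⁴ × 1.20) = 15.5 m/s
Converting: 15.5 m/s × 1.944 = 30 knots

30 knots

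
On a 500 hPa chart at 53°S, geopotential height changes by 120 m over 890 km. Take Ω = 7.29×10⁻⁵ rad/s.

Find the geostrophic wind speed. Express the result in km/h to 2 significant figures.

Coriolis parameter at 53°S:
f = 2Ω sin φ = 2 × 7.29×10⁻⁵ × sin 53° = 1.16×10⁻⁴ s⁻¹
Height gradient: |∂Z/∂n| = 120 m / 890000 m = 1.35×10⁻⁴
On a pressure surface, geostrophic balance gives V_g = (g/f)|∂Z/∂n|:
V_g = 9.81 × 1.35×10⁻⁴ / 1.16×10⁻⁴ = 11.4 m/s
Converting: 11.4 m/s × 3.6 = 41 km/h

41 km/h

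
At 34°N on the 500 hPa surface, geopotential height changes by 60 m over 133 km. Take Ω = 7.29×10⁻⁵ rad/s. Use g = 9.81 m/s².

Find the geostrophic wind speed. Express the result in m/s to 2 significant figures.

54 m/s

Coriolis parameter at 34°N:
f = 2Ω sin φ = 2 × 7.29×10⁻⁵ × sin 34° = 8.15×10⁻⁵ s⁻¹
Height gradient: |∂Z/∂n| = 60 m / 133000 m = 4.51×10⁻⁴
On a pressure surface, geostrophic balance gives V_g = (g/f)|∂Z/∂n|:
V_g = 9.81 × 4.51×10⁻⁴ / 8.15×10⁻⁵ = 54.3 m/s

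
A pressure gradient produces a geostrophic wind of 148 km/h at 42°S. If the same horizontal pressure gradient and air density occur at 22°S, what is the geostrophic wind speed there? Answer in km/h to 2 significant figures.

With the same pressure gradient and density, V_g ∝ 1/f ∝ 1/sin φ.
V₂ = V₁ · sin φ₁ / sin φ₂ = 148 × sin 42° / sin 22°
V₂ = 148 × 0.6691/0.3746 = 260 km/h

260 km/h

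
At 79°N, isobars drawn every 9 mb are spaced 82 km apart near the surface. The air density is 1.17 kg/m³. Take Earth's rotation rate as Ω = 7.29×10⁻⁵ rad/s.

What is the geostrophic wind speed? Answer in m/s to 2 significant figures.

66 m/s

Coriolis parameter at 79°N:
f = 2Ω sin φ = 2 × 7.29×10⁻⁵ × sin 79° = 1.43×10⁻⁴ s⁻¹
Pressure gradient: |∂P/∂n| = 900 Pa / 82000 m = 1.10×10⁻² Pa/m
Geostrophic balance (pressure-gradient force = Coriolis force):
V_g = (1/(fρ)) |∂P/∂n| = 1.10×10⁻² / (1.43×10⁻⁴ × 1.17) = 65.5 m/s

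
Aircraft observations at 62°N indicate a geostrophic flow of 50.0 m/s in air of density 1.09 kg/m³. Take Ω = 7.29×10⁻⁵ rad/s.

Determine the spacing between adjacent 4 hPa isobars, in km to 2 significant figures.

57 km

Coriolis parameter at 62°N:
f = 2Ω sin φ = 2 × 7.29×10⁻⁵ × sin 62° = 1.29×10⁻⁴ s⁻¹
Geostrophic balance rearranged: |∂P/∂n| = f ρ V_g
|∂P/∂n| = 1.29×10⁻⁴ × 1.09 × 50.0 = 7.02×10⁻³ Pa/m
Isobar spacing: Δn = ΔP/|∂P/∂n| = 400 Pa / 7.02×10⁻³ Pa/m = 57013 m ≈ 57 km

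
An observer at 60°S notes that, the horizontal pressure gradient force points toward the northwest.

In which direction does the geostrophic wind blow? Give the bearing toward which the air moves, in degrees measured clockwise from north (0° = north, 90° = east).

225°

The pressure-gradient force points toward the northwest (bearing 315°).
Geostrophic balance: in the Southern Hemisphere the Coriolis force deflects motion to the left, so the geostrophic wind blows 90° to the left of the pressure-gradient force (low pressure on the right).
Rotating 315° by 90° counterclockwise gives 225° — the wind blows toward the southwest.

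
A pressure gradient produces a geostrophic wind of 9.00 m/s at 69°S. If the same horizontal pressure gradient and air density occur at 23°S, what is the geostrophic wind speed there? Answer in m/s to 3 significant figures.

With the same pressure gradient and density, V_g ∝ 1/f ∝ 1/sin φ.
V₂ = V₁ · sin φ₁ / sin φ₂ = 9.00 × sin 69° / sin 23°
V₂ = 9.00 × 0.9336/0.3907 = 21.5 m/s

21.5 m/s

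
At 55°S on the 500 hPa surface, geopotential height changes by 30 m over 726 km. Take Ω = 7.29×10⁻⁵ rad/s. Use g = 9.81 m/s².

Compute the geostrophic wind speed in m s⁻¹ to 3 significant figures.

Coriolis parameter at 55°S:
f = 2Ω sin φ = 2 × 7.29×10⁻⁵ × sin 55° = 1.19×10⁻⁴ s⁻¹
Height gradient: |∂Z/∂n| = 30 m / 726000 m = 4.13×10⁻⁵
On a pressure surface, geostrophic balance gives V_g = (g/f)|∂Z/∂n|:
V_g = 9.81 × 4.13×10⁻⁵ / 1.19×10⁻⁴ = 3.39 m/s

3.39 m s⁻¹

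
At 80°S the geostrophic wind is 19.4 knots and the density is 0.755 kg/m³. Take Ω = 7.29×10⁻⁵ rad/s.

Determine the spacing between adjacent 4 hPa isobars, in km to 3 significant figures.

Coriolis parameter at 80°S:
f = 2Ω sin φ = 2 × 7.29×10⁻⁵ × sin 80° = 1.44×10⁻⁴ s⁻¹
Wind speed in SI: 19.4 knots = 9.98 m/s
Geostrophic balance rearranged: |∂P/∂n| = f ρ V_g
|∂P/∂n| = 1.44×10⁻⁴ × 0.755 × 9.98 = 1.08×10⁻³ Pa/m
Isobar spacing: Δn = ΔP/|∂P/∂n| = 400 Pa / 1.08×10⁻³ Pa/m = 369713 m ≈ 370 km

370 km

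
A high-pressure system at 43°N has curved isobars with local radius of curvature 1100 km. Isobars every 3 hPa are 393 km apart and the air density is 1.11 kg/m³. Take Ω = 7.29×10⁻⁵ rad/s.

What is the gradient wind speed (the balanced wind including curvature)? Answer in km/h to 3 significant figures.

26.7 km/h

Coriolis parameter at 43°N:
f = 2Ω sin φ = 2 × 7.29×10⁻⁵ × sin 43° = 9.94×10⁻⁵ s⁻¹
Pressure gradient: |∂P/∂n| = 300 Pa / 393000 m = 7.63×10⁻⁴ Pa/m
Geostrophic speed: V_g = |∂P/∂n|/(fρ) = 7.63×10⁻⁴/(9.94×10⁻⁵ × 1.11) = 6.92 m/s
Around a high, pressure-gradient force acts outward with centrifugal, so Coriolis balances both:
fV = (1/ρ)|∂P/∂n| + V²/R  →  V² − fR·V + fR·V_g = 0
With fR = 9.94×10⁻⁵ × 1100×10³ m = 109 m/s:
V = [fR − √((fR)² − 4 fR V_g)]/2 = [109 − √(109² − 4×109×6.92)]/2 = 7.42 m/s
Supergeostrophic (V > V_g = 6.92 m/s), as expected around a high.
Converting: 7.42 m/s × 3.6 = 26.7 km/h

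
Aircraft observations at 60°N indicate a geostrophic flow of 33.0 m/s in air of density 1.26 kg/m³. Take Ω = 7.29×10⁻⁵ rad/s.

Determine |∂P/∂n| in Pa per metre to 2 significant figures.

Coriolis parameter at 60°N:
f = 2Ω sin φ = 2 × 7.29×10⁻⁵ × sin 60° = 1.26×10⁻⁴ s⁻¹
Geostrophic balance rearranged: |∂P/∂n| = f ρ V_g
|∂P/∂n| = 1.26×10⁻⁴ × 1.26 × 33.0 = 5.25×10⁻³ Pa/m

5.3×10⁻³ Pa/m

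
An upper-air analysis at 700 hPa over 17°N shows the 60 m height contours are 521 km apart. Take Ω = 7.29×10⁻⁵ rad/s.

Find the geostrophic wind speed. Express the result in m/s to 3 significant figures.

Coriolis parameter at 17°N:
f = 2Ω sin φ = 2 × 7.29×10⁻⁵ × sin 17° = 4.26×10⁻⁵ s⁻¹
Height gradient: |∂Z/∂n| = 60 m / 521000 m = 1.15×10⁻⁴
On a pressure surface, geostrophic balance gives V_g = (g/f)|∂Z/∂n|:
V_g = 9.81 × 1.15×10⁻⁴ / 4.26×10⁻⁵ = 26.5 m/s

26.5 m/s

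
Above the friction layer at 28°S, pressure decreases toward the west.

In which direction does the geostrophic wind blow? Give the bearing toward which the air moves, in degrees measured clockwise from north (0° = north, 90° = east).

The pressure-gradient force points toward the west (bearing 270°).
Geostrophic balance: in the Southern Hemisphere the Coriolis force deflects motion to the left, so the geostrophic wind blows 90° to the left of the pressure-gradient force (low pressure on the right).
Rotating 270° by 90° counterclockwise gives 180° — the wind blows toward the south.

180°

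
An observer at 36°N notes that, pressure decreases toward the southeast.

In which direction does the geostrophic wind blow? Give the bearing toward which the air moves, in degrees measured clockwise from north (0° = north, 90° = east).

225°

The pressure-gradient force points toward the southeast (bearing 135°).
Geostrophic balance: in the Northern Hemisphere the Coriolis force deflects motion to the right, so the geostrophic wind blows 90° to the right of the pressure-gradient force (low pressure on the left).
Rotating 135° by 90° clockwise gives 225° — the wind blows toward the southwest.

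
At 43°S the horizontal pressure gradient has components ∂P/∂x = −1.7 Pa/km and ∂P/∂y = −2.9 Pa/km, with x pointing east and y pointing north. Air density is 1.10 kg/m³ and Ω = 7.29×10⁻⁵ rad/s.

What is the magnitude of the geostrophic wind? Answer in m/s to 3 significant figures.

30.7 m/s

Coriolis parameter at 43°S:
f = 2Ω sin φ = 2 × 7.29×10⁻⁵ × sin 43° = 9.94×10⁻⁵ s⁻¹
In the Southern Hemisphere f is negative: f = −9.94×10⁻⁵ s⁻¹.
Component geostrophic relations (x east, y north):
u_g = −(1/(fρ)) ∂P/∂y,  v_g = (1/(fρ)) ∂P/∂x
u_g = −(−2.9×10⁻³)/(−9.94×10⁻⁵ × 1.10) = −26.5 m/s;  v_g = (−1.7×10⁻³)/(−9.94×10⁻⁵ × 1.10) = 15.5 m/s
|V_g| = √(u_g² + v_g²) = 30.7 m/s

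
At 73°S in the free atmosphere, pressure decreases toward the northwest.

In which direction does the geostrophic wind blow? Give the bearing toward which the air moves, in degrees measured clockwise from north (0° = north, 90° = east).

The pressure-gradient force points toward the northwest (bearing 315°).
Geostrophic balance: in the Southern Hemisphere the Coriolis force deflects motion to the left, so the geostrophic wind blows 90° to the left of the pressure-gradient force (low pressure on the right).
Rotating 315° by 90° counterclockwise gives 225° — the wind blows toward the southwest.

225°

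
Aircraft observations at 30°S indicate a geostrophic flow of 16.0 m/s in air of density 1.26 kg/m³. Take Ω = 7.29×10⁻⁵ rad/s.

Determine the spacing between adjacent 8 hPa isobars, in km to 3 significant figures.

Coriolis parameter at 30°S:
f = 2Ω sin φ = 2 × 7.29×10⁻⁵ × sin 30° = 7.29×10⁻⁵ s⁻¹
Geostrophic balance rearranged: |∂P/∂n| = f ρ V_g
|∂P/∂n| = 7.29×10⁻⁵ × 1.26 × 16.0 = 1.47×10⁻³ Pa/m
Isobar spacing: Δn = ΔP/|∂P/∂n| = 800 Pa / 1.47×10⁻³ Pa/m = 544342 m ≈ 544 km

544 km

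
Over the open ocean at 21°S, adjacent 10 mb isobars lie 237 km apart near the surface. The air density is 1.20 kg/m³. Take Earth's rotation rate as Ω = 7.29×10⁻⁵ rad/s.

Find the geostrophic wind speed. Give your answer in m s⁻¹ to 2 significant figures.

67 m s⁻¹

Coriolis parameter at 21°S:
f = 2Ω sin φ = 2 × 7.29×10⁻⁵ × sin 21° = 5.23×10⁻⁵ s⁻¹
Pressure gradient: |∂P/∂n| = 1000 Pa / 237000 m = 4.22×10⁻³ Pa/m
Geostrophic balance (pressure-gradient force = Coriolis force):
V_g = (1/(fρ)) |∂P/∂n| = 4.22×10⁻³ / (5.23×10⁻⁵ × 1.20) = 67.3 m/s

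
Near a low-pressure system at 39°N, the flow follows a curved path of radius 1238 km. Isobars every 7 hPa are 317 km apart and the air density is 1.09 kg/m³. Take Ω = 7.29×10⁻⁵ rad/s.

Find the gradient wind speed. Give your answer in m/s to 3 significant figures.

Coriolis parameter at 39°N:
f = 2Ω sin φ = 2 × 7.29×10⁻⁵ × sin 39° = 9.18×10⁻⁵ s⁻¹
Pressure gradient: |∂P/∂n| = 700 Pa / 317000 m = 2.21×10⁻³ Pa/m
Geostrophic speed: V_g = |∂P/∂n|/(fρ) = 2.21×10⁻³/(9.18×10⁻⁵ × 1.09) = 22.1 m/s
Around a low, centrifugal force acts outward with Coriolis, so pressure-gradient force balances both:
(1/ρ)|∂P/∂n| = fV + V²/R  →  V² + fR·V − fR·V_g = 0
With fR = 9.18×10⁻⁵ × 1238×10³ m = 114 m/s:
V = [−fR + √((fR)² + 4 fR V_g)]/2 = [−114 + √(114² + 4×114×22.1)]/2 = 18.9 m/s
Subgeostrophic (V < V_g = 22.1 m/s), as expected around a low.

18.9 m/s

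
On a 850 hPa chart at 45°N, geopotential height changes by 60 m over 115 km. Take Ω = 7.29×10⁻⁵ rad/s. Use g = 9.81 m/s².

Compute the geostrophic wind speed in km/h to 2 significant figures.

Coriolis parameter at 45°N:
f = 2Ω sin φ = 2 × 7.29×10⁻⁵ × sin 45° = 1.03×10⁻⁴ s⁻¹
Height gradient: |∂Z/∂n| = 60 m / 115000 m = 5.22×10⁻⁴
On a pressure surface, geostrophic balance gives V_g = (g/f)|∂Z/∂n|:
V_g = 9.81 × 5.22×10⁻⁴ / 1.03×10⁻⁴ = 49.6 m/s
Converting: 49.6 m/s × 3.6 = 180 km/h

180 km/h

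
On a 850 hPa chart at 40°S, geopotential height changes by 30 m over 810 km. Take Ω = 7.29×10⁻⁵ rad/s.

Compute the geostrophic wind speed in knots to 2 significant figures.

7.5 knots

Coriolis parameter at 40°S:
f = 2Ω sin φ = 2 × 7.29×10⁻⁵ × sin 40° = 9.37×10⁻⁵ s⁻¹
Height gradient: |∂Z/∂n| = 30 m / 810000 m = 3.70×10⁻⁵
On a pressure surface, geostrophic balance gives V_g = (g/f)|∂Z/∂n|:
V_g = 9.81 × 3.70×10⁻⁵ / 9.37×10⁻⁵ = 3.88 m/s
Converting: 3.88 m/s × 1.944 = 7.5 knots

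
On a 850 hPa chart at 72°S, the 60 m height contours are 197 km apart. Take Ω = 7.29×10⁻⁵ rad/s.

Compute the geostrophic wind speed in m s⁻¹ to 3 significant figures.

21.5 m s⁻¹

Coriolis parameter at 72°S:
f = 2Ω sin φ = 2 × 7.29×10⁻⁵ × sin 72° = 1.39×10⁻⁴ s⁻¹
Height gradient: |∂Z/∂n| = 60 m / 197000 m = 3.05×10⁻⁴
On a pressure surface, geostrophic balance gives V_g = (g/f)|∂Z/∂n|:
V_g = 9.81 × 3.05×10⁻⁴ / 1.39×10⁻⁴ = 21.5 m/s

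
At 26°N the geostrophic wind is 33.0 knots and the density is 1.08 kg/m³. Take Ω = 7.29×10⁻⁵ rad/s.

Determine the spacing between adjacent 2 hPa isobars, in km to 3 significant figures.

171 km

Coriolis parameter at 26°N:
f = 2Ω sin φ = 2 × 7.29×10⁻⁵ × sin 26° = 6.39×10⁻⁵ s⁻¹
Wind speed in SI: 33.0 knots = 17.0 m/s
Geostrophic balance rearranged: |∂P/∂n| = f ρ V_g
|∂P/∂n| = 6.39×10⁻⁵ × 1.08 × 17.0 = 1.17×10⁻³ Pa/m
Isobar spacing: Δn = ΔP/|∂P/∂n| = 200 Pa / 1.17×10⁻³ Pa/m = 170669 m ≈ 171 km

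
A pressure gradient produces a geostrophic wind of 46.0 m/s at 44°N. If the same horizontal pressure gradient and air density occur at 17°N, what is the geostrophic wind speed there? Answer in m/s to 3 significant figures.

109 m/s

With the same pressure gradient and density, V_g ∝ 1/f ∝ 1/sin φ.
V₂ = V₁ · sin φ₁ / sin φ₂ = 46.0 × sin 44° / sin 17°
V₂ = 46.0 × 0.6947/0.2924 = 109 m/s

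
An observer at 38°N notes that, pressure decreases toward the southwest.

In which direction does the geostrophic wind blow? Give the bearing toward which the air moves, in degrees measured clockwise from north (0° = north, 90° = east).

The pressure-gradient force points toward the southwest (bearing 225°).
Geostrophic balance: in the Northern Hemisphere the Coriolis force deflects motion to the right, so the geostrophic wind blows 90° to the right of the pressure-gradient force (low pressure on the left).
Rotating 225° by 90° clockwise gives 315° — the wind blows toward the northwest.

315°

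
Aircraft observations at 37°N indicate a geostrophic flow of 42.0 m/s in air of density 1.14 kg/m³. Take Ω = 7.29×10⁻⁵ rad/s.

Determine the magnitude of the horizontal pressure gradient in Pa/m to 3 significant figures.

Coriolis parameter at 37°N:
f = 2Ω sin φ = 2 × 7.29×10⁻⁵ × sin 37° = 8.77×10⁻⁵ s⁻¹
Geostrophic balance rearranged: |∂P/∂n| = f ρ V_g
|∂P/∂n| = 8.77×10⁻⁵ × 1.14 × 42.0 = 4.20×10⁻³ Pa/m

4.20×10⁻³ Pa/m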